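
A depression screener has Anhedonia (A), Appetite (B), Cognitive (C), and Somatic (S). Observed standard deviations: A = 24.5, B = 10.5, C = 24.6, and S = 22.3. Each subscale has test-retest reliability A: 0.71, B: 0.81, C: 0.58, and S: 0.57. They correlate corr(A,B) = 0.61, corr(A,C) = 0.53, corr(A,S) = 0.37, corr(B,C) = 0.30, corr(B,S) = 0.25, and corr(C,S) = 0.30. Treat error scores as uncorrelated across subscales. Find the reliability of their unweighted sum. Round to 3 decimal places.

Var(A+B+C+S) = 24.5² + 10.5² + 24.6² + 22.3² + 2·[24.5·10.5·0.61 + 24.5·24.6·0.53 + 24.5·22.3·0.37 + 10.5·24.6·0.30 + 10.5·22.3·0.25 + 24.6·22.3·0.30] = 1812.95 + 1958.21 = 3771.16.
With uncorrelated errors the cross-covariances are all true-score covariance, so they carry over unchanged; only the diagonal terms shrink to ρᵢσᵢ².
True-score variance = [24.5²·0.71 + 10.5²·0.81 + 24.6²·0.58 + 22.3²·0.57] + 1958.21 = 1149.93 + 1958.21 = 3108.14.
Reliability = 3108.14 / 3771.16 = 0.824.

0.824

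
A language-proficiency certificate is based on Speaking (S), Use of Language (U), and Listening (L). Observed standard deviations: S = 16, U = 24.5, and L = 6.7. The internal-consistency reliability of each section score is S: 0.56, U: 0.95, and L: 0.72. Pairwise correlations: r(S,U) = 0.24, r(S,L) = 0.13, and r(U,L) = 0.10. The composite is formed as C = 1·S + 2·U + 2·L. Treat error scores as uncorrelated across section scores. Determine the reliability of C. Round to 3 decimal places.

0.917

Var(C) = 16² + 2²·24.5² + 2²·6.7² + 2·[2·16·24.5·0.24 + 2·16·6.7·0.13 + 4·24.5·6.7·0.10] = 2836.56 + 563.384 = 3399.94.
Under uncorrelated errors the observed covariances equal the true-score covariances, so only the own-variance terms attenuate.
True-score variance = [16²·0.56 + 2²·24.5²·0.95 + 2²·6.7²·0.72] + 563.384 = 2553.59 + 563.384 = 3116.98.
Reliability = 3116.98 / 3399.94 = 0.917.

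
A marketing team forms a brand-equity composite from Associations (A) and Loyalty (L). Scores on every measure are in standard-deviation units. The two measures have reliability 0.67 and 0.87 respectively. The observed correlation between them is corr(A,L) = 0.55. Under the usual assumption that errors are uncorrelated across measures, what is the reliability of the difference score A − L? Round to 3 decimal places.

Var(A−L) = 1 + 1 − 2·0.55 = 2 − 1.1 = 0.9.
With uncorrelated errors the cross-covariances are all true-score covariance, so they carry over unchanged; only the diagonal terms shrink to ρᵢσᵢ².
True-score variance = [0.67 + 0.87] − 1.1 = 1.54 − 1.1 = 0.44.
Reliability = 0.44 / 0.9 = 0.489.

0.489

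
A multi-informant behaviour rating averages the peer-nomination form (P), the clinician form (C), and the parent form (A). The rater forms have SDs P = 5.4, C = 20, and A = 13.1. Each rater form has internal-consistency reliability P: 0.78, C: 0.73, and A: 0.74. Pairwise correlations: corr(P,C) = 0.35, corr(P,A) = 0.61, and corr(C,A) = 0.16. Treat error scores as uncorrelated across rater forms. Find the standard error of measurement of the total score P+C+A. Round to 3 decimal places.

Var(total) = 600.77 + 245.743 = 846.513.
True-score variance = 441.736 + 245.743 = 687.479, so reliability = 0.8121.
Error variance = 846.513 − 687.479 = 159.034; SEM = √159.034 = 12.611.

12.611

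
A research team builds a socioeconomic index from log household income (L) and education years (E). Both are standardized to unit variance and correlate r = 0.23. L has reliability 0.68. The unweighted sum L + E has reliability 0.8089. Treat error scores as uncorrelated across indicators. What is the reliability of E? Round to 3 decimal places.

0.850

Var(L+E) = 2 + 2·0.23 = 2.460.
True-score variance = ρ_L + ρ_E + 2·0.23, so 0.8089 = (0.68 + ρ_E + 0.46) / 2.460.
ρ_E = 0.8089·2.460 − 0.68 − 0.46 = 0.850.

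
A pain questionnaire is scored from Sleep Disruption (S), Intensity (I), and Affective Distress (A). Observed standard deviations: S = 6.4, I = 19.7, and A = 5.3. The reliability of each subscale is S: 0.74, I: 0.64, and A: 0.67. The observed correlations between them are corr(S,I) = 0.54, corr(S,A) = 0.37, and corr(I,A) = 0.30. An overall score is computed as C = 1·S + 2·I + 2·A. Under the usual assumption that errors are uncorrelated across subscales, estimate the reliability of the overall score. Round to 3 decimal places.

Var(C) = 6.4² + 2²·19.7² + 2²·5.3² + 2·[2·6.4·19.7·0.54 + 2·6.4·5.3·0.37 + 4·19.7·5.3·0.30] = 1705.68 + 573.118 = 2278.8.
Under uncorrelated errors the observed covariances equal the true-score covariances, so only the own-variance terms attenuate.
True-score variance = [6.4²·0.74 + 2²·19.7²·0.64 + 2²·5.3²·0.67] + 573.118 = 1099.1 + 573.118 = 1672.22.
Reliability = 1672.22 / 2278.8 = 0.734.

0.734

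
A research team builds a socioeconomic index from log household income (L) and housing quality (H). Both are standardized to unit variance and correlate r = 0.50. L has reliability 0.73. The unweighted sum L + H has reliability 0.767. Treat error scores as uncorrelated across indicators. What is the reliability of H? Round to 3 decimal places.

Var(L+H) = 2 + 2·0.50 = 3.000.
True-score variance = ρ_L + ρ_H + 2·0.50, so 0.767 = (0.73 + ρ_H + 1.00) / 3.000.
ρ_H = 0.767·3.000 − 0.73 − 1.00 = 0.571.

0.571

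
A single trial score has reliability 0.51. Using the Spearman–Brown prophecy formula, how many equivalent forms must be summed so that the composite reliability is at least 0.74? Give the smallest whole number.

k ≥ ρ*(1−ρ₁)/(ρ₁(1−ρ*)) = 0.74·0.49 / (0.51·0.26) = 2.735.
Smallest integer k = 3.

3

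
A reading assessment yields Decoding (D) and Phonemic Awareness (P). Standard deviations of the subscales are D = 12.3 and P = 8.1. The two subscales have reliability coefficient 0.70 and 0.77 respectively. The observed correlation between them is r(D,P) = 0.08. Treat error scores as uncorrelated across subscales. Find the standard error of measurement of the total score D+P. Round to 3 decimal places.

Var(total) = 216.9 + 15.9408 = 232.841.
True-score variance = 156.423 + 15.9408 = 172.364, so reliability = 0.7403.
Error variance = 232.841 − 172.364 = 60.4773; SEM = √60.4773 = 7.777.

7.777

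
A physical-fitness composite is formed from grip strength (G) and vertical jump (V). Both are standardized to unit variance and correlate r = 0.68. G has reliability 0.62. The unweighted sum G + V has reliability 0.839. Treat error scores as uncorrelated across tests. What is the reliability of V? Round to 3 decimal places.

0.839

Var(G+V) = 2 + 2·0.68 = 3.360.
True-score variance = ρ_G + ρ_V + 2·0.68, so 0.839 = (0.62 + ρ_V + 1.36) / 3.360.
ρ_V = 0.839·3.360 − 0.62 − 1.36 = 0.839.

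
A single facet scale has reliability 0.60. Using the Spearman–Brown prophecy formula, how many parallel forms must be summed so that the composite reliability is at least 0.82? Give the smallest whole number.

k ≥ ρ*(1−ρ₁)/(ρ₁(1−ρ*)) = 0.82·0.40 / (0.60·0.18) = 3.037.
Smallest integer k = 4.

4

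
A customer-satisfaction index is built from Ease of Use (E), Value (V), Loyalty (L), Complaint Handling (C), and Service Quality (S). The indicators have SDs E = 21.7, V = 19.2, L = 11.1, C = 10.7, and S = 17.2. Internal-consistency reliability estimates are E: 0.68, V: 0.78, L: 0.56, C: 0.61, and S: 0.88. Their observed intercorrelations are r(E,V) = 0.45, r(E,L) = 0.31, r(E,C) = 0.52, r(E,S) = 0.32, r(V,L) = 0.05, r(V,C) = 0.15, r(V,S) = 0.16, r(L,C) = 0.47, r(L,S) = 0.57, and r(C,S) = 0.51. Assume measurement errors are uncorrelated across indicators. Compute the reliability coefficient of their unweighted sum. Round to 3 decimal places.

Var(E+V+L+C+S) = 21.7² + 19.2² + 11.1² + 10.7² + 17.2² + 2·[21.7·19.2·0.45 + 21.7·11.1·0.31 + 21.7·10.7·0.52 + 21.7·17.2·0.32 + 19.2·11.1·0.05 + 19.2·10.7·0.15 + 19.2·17.2·0.16 + 11.1·10.7·0.47 + 11.1·17.2·0.57 + 10.7·17.2·0.51] = 1373.07 + 1710.3 = 3083.37.
Under uncorrelated errors the observed covariances equal the true-score covariances, so only the own-variance terms attenuate.
True-score variance = [21.7²·0.68 + 19.2²·0.78 + 11.1²·0.56 + 10.7²·0.61 + 17.2²·0.88] + 1710.3 = 1006.92 + 1710.3 = 2717.22.
Reliability = 2717.22 / 3083.37 = 0.881.

0.881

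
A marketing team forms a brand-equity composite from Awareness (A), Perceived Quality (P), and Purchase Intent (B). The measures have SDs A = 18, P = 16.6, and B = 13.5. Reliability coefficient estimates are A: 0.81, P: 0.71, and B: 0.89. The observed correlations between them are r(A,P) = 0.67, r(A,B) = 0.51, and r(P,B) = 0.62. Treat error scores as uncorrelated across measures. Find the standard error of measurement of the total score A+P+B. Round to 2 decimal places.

Var(total) = 781.81 + 926.136 = 1707.95.
True-score variance = 620.29 + 926.136 = 1546.43, so reliability = 0.9054.
Error variance = 1707.95 − 1546.43 = 161.52; SEM = √161.52 = 12.71.

12.71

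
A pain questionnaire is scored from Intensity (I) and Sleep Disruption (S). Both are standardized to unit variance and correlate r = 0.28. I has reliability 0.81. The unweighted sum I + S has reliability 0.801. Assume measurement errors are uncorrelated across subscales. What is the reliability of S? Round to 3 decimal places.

Var(I+S) = 2 + 2·0.28 = 2.560.
True-score variance = ρ_I + ρ_S + 2·0.28, so 0.801 = (0.81 + ρ_S + 0.56) / 2.560.
ρ_S = 0.801·2.560 − 0.81 − 0.56 = 0.681.

0.681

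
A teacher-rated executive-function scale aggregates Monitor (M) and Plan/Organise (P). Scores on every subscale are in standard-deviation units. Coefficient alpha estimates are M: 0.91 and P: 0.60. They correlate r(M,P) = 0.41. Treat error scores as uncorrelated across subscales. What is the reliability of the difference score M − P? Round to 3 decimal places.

0.585

Var(M−P) = 1 + 1 − 2·0.41 = 2 − 0.82 = 1.18.
Under uncorrelated errors the observed covariances equal the true-score covariances, so only the own-variance terms attenuate.
True-score variance = [0.91 + 0.60] − 0.82 = 1.51 − 0.82 = 0.69.
Reliability = 0.69 / 1.18 = 0.585.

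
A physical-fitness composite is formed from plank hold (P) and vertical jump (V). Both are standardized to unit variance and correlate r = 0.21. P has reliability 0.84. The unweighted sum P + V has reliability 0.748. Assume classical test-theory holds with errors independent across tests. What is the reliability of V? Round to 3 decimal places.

0.550

Var(P+V) = 2 + 2·0.21 = 2.420.
True-score variance = ρ_P + ρ_V + 2·0.21, so 0.748 = (0.84 + ρ_V + 0.42) / 2.420.
ρ_V = 0.748·2.420 − 0.84 − 0.42 = 0.550.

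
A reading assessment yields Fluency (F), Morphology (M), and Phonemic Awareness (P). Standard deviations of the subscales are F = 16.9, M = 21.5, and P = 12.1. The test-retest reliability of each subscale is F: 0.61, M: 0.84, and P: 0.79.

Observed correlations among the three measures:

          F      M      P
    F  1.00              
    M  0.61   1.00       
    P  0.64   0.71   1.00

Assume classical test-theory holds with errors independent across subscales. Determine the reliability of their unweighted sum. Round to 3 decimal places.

0.890

Var(F+M+P) = 16.9² + 21.5² + 12.1² + 2·[16.9·21.5·0.61 + 16.9·12.1·0.64 + 21.5·12.1·0.71] = 894.27 + 1074.45 = 1968.72.
With uncorrelated errors the cross-covariances are all true-score covariance, so they carry over unchanged; only the diagonal terms shrink to ρᵢσᵢ².
True-score variance = [16.9²·0.61 + 21.5²·0.84 + 12.1²·0.79] + 1074.45 = 678.176 + 1074.45 = 1752.62.
Reliability = 1752.62 / 1968.72 = 0.890.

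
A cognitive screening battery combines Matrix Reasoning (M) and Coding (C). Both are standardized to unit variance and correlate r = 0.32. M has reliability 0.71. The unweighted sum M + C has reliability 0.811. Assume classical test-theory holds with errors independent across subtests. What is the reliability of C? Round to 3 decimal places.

Var(M+C) = 2 + 2·0.32 = 2.640.
True-score variance = ρ_M + ρ_C + 2·0.32, so 0.811 = (0.71 + ρ_C + 0.64) / 2.640.
ρ_C = 0.811·2.640 − 0.71 − 0.64 = 0.791.

0.791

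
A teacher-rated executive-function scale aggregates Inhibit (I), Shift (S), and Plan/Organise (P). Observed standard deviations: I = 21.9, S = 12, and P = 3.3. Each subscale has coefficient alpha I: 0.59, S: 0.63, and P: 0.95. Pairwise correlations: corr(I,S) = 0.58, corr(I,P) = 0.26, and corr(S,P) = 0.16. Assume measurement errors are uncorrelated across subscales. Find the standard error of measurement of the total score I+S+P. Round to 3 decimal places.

15.826

Var(total) = 634.5 + 355.1 = 989.6.
True-score variance = 384.035 + 355.1 = 739.136, so reliability = 0.7469.
Error variance = 989.6 − 739.136 = 250.465; SEM = √250.465 = 15.826.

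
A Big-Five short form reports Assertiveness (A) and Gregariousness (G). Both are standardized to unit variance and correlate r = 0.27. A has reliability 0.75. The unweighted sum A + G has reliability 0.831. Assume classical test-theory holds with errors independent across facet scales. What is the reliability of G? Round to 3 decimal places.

0.821

Var(A+G) = 2 + 2·0.27 = 2.540.
True-score variance = ρ_A + ρ_G + 2·0.27, so 0.831 = (0.75 + ρ_G + 0.54) / 2.540.
ρ_G = 0.831·2.540 − 0.75 − 0.54 = 0.821.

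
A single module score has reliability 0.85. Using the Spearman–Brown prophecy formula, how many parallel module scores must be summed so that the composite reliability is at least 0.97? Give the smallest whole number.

k ≥ ρ*(1−ρ₁)/(ρ₁(1−ρ*)) = 0.97·0.15 / (0.85·0.03) = 5.706.
Smallest integer k = 6.

6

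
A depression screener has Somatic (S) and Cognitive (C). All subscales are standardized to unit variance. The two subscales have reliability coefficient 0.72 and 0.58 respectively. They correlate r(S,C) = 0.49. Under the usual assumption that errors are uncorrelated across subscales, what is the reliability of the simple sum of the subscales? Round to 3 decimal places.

0.765

Var(S+C) = 2 + 2·[0.49] = 2 + 0.98 = 2.98.
With uncorrelated errors the cross-covariances are all true-score covariance, so they carry over unchanged; only the diagonal terms shrink to ρᵢσᵢ².
True-score variance = [0.72 + 0.58] + 0.98 = 1.3 + 0.98 = 2.28.
Reliability = 2.28 / 2.98 = 0.765.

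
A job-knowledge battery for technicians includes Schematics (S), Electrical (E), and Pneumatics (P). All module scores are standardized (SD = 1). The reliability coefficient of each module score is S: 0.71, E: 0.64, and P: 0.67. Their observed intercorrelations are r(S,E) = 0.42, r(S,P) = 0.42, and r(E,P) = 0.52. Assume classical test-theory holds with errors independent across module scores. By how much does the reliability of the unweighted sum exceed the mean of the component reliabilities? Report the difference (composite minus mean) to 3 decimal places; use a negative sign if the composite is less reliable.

Var(sum) = 3 + 2.72 = 5.72; true-score variance = 2.02 + 2.72 = 4.74; composite reliability = 0.8287.
Mean component reliability = 0.6733.
Difference = 0.8287 − 0.6733 = 0.155.

0.155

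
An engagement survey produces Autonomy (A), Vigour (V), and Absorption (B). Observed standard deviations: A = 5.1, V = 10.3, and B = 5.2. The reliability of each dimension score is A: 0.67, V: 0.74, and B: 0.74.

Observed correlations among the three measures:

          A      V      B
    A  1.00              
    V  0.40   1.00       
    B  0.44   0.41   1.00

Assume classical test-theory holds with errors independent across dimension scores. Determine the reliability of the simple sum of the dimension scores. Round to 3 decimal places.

Var(A+V+B) = 5.1² + 10.3² + 5.2² + 2·[5.1·10.3·0.40 + 5.1·5.2·0.44 + 10.3·5.2·0.41] = 159.14 + 109.281 = 268.421.
Because errors are independent across components, Cov(Tᵢ,Tⱼ) = Cov(Xᵢ,Xⱼ); the off-diagonal part of the true-score variance is the same as above.
True-score variance = [5.1²·0.67 + 10.3²·0.74 + 5.2²·0.74] + 109.281 = 115.943 + 109.281 = 225.224.
Reliability = 225.224 / 268.421 = 0.839.

0.839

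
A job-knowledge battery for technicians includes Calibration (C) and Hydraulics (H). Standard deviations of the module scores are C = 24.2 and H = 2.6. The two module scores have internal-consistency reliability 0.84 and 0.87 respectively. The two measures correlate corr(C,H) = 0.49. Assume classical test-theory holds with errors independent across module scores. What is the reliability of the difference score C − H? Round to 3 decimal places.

Var(C−H) = 24.2² + 2.6² − 2·24.2·2.6·0.49 = 592.4 − 61.6616 = 530.738.
Because errors are independent across components, Cov(Tᵢ,Tⱼ) = Cov(Xᵢ,Xⱼ); the off-diagonal part of the true-score variance is the same as above.
True-score variance = [24.2²·0.84 + 2.6²·0.87] − 61.6616 = 497.819 − 61.6616 = 436.157.
Reliability = 436.157 / 530.738 = 0.822.

0.822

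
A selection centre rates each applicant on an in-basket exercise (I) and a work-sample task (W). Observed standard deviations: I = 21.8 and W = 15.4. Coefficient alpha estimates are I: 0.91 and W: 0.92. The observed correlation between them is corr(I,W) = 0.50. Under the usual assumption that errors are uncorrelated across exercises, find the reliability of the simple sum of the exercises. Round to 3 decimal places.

0.941

Var(I+W) = 21.8² + 15.4² + 2·[21.8·15.4·0.50] = 712.4 + 335.72 = 1048.12.
Under uncorrelated errors the observed covariances equal the true-score covariances, so only the own-variance terms attenuate.
True-score variance = [21.8²·0.91 + 15.4²·0.92] + 335.72 = 650.656 + 335.72 = 986.376.
Reliability = 986.376 / 1048.12 = 0.941.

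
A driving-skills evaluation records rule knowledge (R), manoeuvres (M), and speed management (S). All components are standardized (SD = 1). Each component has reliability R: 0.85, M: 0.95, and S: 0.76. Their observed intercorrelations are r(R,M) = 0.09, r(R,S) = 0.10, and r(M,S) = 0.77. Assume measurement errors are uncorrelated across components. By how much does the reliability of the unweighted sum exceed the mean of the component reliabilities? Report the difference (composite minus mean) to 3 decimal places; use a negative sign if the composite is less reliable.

0.057

Var(sum) = 3 + 1.92 = 4.92; true-score variance = 2.56 + 1.92 = 4.48; composite reliability = 0.9106.
Mean component reliability = 0.8533.
Difference = 0.9106 − 0.8533 = 0.057.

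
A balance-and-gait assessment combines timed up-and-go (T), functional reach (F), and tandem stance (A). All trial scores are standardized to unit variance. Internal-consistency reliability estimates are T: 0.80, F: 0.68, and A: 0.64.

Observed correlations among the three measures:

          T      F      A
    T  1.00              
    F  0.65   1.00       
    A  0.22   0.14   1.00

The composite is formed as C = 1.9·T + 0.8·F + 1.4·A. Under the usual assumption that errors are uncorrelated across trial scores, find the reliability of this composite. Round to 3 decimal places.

0.831

Var(C) = 1.9² + 0.8² + 1.4² + 2·[1.52·0.65 + 2.66·0.22 + 1.12·0.14] = 6.21 + 3.46 = 9.67.
Under uncorrelated errors the observed covariances equal the true-score covariances, so only the own-variance terms attenuate.
True-score variance = [1.9²·0.80 + 0.8²·0.68 + 1.4²·0.64] + 3.46 = 4.5776 + 3.46 = 8.0376.
Reliability = 8.0376 / 9.67 = 0.831.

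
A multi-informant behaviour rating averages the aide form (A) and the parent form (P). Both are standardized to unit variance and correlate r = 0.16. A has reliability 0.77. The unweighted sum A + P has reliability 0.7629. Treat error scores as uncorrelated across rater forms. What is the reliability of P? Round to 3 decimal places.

0.680

Var(A+P) = 2 + 2·0.16 = 2.320.
True-score variance = ρ_A + ρ_P + 2·0.16, so 0.7629 = (0.77 + ρ_P + 0.32) / 2.320.
ρ_P = 0.7629·2.320 − 0.77 − 0.32 = 0.680.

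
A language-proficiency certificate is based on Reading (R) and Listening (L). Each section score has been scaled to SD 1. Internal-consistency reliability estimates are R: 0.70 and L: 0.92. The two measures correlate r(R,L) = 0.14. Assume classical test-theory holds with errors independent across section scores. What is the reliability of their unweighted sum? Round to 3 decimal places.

Var(R+L) = 2 + 2·[0.14] = 2 + 0.28 = 2.28.
Under uncorrelated errors the observed covariances equal the true-score covariances, so only the own-variance terms attenuate.
True-score variance = [0.70 + 0.92] + 0.28 = 1.62 + 0.28 = 1.9.
Reliability = 1.9 / 2.28 = 0.833.

0.833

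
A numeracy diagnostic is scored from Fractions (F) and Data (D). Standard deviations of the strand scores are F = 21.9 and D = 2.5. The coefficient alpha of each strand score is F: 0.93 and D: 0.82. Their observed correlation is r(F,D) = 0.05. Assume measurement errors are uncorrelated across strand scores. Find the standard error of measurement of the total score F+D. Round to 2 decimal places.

Var(total) = 485.86 + 5.475 = 491.335.
True-score variance = 451.162 + 5.475 = 456.637, so reliability = 0.9294.
Error variance = 491.335 − 456.637 = 34.6977; SEM = √34.6977 = 5.89.

5.89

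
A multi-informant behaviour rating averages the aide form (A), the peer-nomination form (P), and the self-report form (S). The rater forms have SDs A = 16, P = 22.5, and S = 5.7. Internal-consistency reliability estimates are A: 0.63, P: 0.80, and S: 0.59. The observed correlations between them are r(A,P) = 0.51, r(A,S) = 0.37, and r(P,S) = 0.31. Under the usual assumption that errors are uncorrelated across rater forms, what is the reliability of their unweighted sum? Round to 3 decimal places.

Var(A+P+S) = 16² + 22.5² + 5.7² + 2·[16·22.5·0.51 + 16·5.7·0.37 + 22.5·5.7·0.31] = 794.74 + 514.203 = 1308.94.
With uncorrelated errors the cross-covariances are all true-score covariance, so they carry over unchanged; only the diagonal terms shrink to ρᵢσᵢ².
True-score variance = [16²·0.63 + 22.5²·0.80 + 5.7²·0.59] + 514.203 = 585.449 + 514.203 = 1099.65.
Reliability = 1099.65 / 1308.94 = 0.840.

0.840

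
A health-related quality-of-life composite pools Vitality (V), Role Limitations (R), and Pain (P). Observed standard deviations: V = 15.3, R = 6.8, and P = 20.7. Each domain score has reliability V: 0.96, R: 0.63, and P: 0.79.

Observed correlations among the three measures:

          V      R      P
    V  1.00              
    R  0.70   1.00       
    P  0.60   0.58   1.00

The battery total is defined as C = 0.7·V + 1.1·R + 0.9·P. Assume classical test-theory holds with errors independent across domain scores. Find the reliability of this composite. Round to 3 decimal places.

Var(C) = 0.7²·15.3² + 1.1²·6.8² + 0.9²·20.7² + 2·[0.77·15.3·6.8·0.70 + 0.63·15.3·20.7·0.60 + 0.99·6.8·20.7·0.58] = 517.731 + 513.237 = 1030.97.
With uncorrelated errors the cross-covariances are all true-score covariance, so they carry over unchanged; only the diagonal terms shrink to ρᵢσᵢ².
True-score variance = [0.7²·15.3²·0.96 + 1.1²·6.8²·0.63 + 0.9²·20.7²·0.79] + 513.237 = 419.555 + 513.237 = 932.792.
Reliability = 932.792 / 1030.97 = 0.905.

0.905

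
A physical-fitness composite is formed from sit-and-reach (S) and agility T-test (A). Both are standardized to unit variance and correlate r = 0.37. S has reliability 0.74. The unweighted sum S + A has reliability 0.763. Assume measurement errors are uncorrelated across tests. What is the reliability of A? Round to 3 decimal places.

0.611

Var(S+A) = 2 + 2·0.37 = 2.740.
True-score variance = ρ_S + ρ_A + 2·0.37, so 0.763 = (0.74 + ρ_A + 0.74) / 2.740.
ρ_A = 0.763·2.740 − 0.74 − 0.74 = 0.611.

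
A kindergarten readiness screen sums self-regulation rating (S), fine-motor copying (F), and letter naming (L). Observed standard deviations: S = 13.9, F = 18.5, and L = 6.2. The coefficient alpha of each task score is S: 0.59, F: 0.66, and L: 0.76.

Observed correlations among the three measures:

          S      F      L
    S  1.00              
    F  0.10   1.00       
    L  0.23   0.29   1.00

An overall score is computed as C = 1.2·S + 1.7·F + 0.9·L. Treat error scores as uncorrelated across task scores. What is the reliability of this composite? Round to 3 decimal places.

Var(C) = 1.2²·13.9² + 1.7²·18.5² + 0.9²·6.2² + 2·[2.04·13.9·18.5·0.10 + 1.08·13.9·6.2·0.23 + 1.53·18.5·6.2·0.29] = 1298.46 + 249.516 = 1547.98.
Under uncorrelated errors the observed covariances equal the true-score covariances, so only the own-variance terms attenuate.
True-score variance = [1.2²·13.9²·0.59 + 1.7²·18.5²·0.66 + 0.9²·6.2²·0.76] + 249.516 = 840.623 + 249.516 = 1090.14.
Reliability = 1090.14 / 1547.98 = 0.704.

0.704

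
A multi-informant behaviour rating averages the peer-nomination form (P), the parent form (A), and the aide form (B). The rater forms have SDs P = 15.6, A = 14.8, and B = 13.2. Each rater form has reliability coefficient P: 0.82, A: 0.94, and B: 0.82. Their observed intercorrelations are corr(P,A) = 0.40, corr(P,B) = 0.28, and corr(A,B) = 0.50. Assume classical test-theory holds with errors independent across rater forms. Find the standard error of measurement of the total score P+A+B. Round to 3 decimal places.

Var(total) = 636.64 + 495.379 = 1132.02.
True-score variance = 548.33 + 495.379 = 1043.71, so reliability = 0.9220.
Error variance = 1132.02 − 1043.71 = 88.3104; SEM = √88.3104 = 9.397.

9.397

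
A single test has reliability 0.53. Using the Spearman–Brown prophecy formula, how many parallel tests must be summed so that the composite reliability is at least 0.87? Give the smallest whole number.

k ≥ ρ*(1−ρ₁)/(ρ₁(1−ρ*)) = 0.87·0.47 / (0.53·0.13) = 5.935.
Smallest integer k = 6.

6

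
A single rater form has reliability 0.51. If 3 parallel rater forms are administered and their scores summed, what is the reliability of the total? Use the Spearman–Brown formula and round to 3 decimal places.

ρ_k = kρ / (1 + (k−1)ρ) = 3·0.51 / (1 + 2·0.51) = 1.530 / 2.020 = 0.757.

0.757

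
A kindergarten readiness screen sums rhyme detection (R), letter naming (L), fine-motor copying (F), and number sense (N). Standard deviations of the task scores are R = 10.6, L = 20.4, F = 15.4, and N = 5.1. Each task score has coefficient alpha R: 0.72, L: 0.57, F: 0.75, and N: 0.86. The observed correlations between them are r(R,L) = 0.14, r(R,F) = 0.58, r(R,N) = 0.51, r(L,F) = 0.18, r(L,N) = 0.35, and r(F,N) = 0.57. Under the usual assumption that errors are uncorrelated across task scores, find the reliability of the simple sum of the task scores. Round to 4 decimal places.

0.8008

Var(R+L+F+N) = 10.6² + 20.4² + 15.4² + 5.1² + 2·[10.6·20.4·0.14 + 10.6·15.4·0.58 + 10.6·5.1·0.51 + 20.4·15.4·0.18 + 20.4·5.1·0.35 + 15.4·5.1·0.57] = 791.69 + 580.508 = 1372.2.
With uncorrelated errors the cross-covariances are all true-score covariance, so they carry over unchanged; only the diagonal terms shrink to ρᵢσᵢ².
True-score variance = [10.6²·0.72 + 20.4²·0.57 + 15.4²·0.75 + 5.1²·0.86] + 580.508 = 518.349 + 580.508 = 1098.86.
Reliability = 1098.86 / 1372.2 = 0.8008.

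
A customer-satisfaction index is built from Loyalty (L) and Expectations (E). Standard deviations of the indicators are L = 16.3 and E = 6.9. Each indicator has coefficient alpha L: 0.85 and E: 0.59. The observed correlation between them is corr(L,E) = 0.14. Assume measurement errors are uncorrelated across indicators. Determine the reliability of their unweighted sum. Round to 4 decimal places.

Var(L+E) = 16.3² + 6.9² + 2·[16.3·6.9·0.14] = 313.3 + 31.4916 = 344.792.
With uncorrelated errors the cross-covariances are all true-score covariance, so they carry over unchanged; only the diagonal terms shrink to ρᵢσᵢ².
True-score variance = [16.3²·0.85 + 6.9²·0.59] + 31.4916 = 253.926 + 31.4916 = 285.418.
Reliability = 285.418 / 344.792 = 0.8278.

0.8278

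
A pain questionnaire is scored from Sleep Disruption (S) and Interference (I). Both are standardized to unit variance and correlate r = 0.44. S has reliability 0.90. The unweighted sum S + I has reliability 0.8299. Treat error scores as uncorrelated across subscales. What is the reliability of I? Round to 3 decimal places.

0.610

Var(S+I) = 2 + 2·0.44 = 2.880.
True-score variance = ρ_S + ρ_I + 2·0.44, so 0.8299 = (0.90 + ρ_I + 0.88) / 2.880.
ρ_I = 0.8299·2.880 − 0.90 − 0.88 = 0.610.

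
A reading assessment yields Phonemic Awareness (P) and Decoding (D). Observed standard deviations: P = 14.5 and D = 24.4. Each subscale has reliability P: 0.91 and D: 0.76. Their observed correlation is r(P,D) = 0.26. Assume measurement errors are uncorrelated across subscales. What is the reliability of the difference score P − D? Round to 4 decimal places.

Var(P−D) = 14.5² + 24.4² − 2·14.5·24.4·0.26 = 805.61 − 183.976 = 621.634.
Because errors are independent across components, Cov(Tᵢ,Tⱼ) = Cov(Xᵢ,Xⱼ); the off-diagonal part of the true-score variance is the same as above.
True-score variance = [14.5²·0.91 + 24.4²·0.76] − 183.976 = 643.801 − 183.976 = 459.825.
Reliability = 459.825 / 621.634 = 0.7397.

0.7397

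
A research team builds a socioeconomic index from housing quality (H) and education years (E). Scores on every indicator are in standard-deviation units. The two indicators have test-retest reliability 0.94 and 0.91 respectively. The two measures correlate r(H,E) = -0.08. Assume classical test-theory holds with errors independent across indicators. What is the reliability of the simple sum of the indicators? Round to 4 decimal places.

0.9185

Var(H+E) = 2 + 2·[(-0.08)] = 2 − 0.16 = 1.84.
With uncorrelated errors the cross-covariances are all true-score covariance, so they carry over unchanged; only the diagonal terms shrink to ρᵢσᵢ².
True-score variance = [0.94 + 0.91] − 0.16 = 1.85 − 0.16 = 1.69.
Reliability = 1.69 / 1.84 = 0.9185.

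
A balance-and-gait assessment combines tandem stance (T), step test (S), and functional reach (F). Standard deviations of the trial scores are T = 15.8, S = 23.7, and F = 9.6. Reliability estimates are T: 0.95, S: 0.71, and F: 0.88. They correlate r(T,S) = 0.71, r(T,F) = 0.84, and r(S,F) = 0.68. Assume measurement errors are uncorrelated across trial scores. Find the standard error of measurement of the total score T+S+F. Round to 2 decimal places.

13.65

Var(total) = 903.49 + 1095.98 = 1999.47.
True-score variance = 717.059 + 1095.98 = 1813.04, so reliability = 0.9068.
Error variance = 1999.47 − 1813.04 = 186.431; SEM = √186.431 = 13.65.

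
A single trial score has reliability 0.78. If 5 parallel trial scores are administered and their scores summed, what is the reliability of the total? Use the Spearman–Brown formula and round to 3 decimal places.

ρ_k = kρ / (1 + (k−1)ρ) = 5·0.78 / (1 + 4·0.78) = 3.900 / 4.120 = 0.947.

0.947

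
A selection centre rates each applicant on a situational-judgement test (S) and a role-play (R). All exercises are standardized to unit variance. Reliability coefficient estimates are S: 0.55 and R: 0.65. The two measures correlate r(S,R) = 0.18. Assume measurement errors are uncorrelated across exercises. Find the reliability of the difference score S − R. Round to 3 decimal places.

0.512

Var(S−R) = 1 + 1 − 2·0.18 = 2 − 0.36 = 1.64.
With uncorrelated errors the cross-covariances are all true-score covariance, so they carry over unchanged; only the diagonal terms shrink to ρᵢσᵢ².
True-score variance = [0.55 + 0.65] − 0.36 = 1.2 − 0.36 = 0.84.
Reliability = 0.84 / 1.64 = 0.512.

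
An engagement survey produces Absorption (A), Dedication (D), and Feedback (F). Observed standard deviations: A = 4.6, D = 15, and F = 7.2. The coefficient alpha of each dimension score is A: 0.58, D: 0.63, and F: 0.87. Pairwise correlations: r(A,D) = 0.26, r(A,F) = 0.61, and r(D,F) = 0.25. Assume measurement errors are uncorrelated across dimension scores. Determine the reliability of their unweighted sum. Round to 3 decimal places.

0.769

Var(A+D+F) = 4.6² + 15² + 7.2² + 2·[4.6·15·0.26 + 4.6·7.2·0.61 + 15·7.2·0.25] = 298 + 130.286 = 428.286.
Because errors are independent across components, Cov(Tᵢ,Tⱼ) = Cov(Xᵢ,Xⱼ); the off-diagonal part of the true-score variance is the same as above.
True-score variance = [4.6²·0.58 + 15²·0.63 + 7.2²·0.87] + 130.286 = 199.124 + 130.286 = 329.41.
Reliability = 329.41 / 428.286 = 0.769.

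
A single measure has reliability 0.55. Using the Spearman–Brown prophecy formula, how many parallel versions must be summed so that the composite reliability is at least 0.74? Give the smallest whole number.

3

k ≥ ρ*(1−ρ₁)/(ρ₁(1−ρ*)) = 0.74·0.45 / (0.55·0.26) = 2.329.
Smallest integer k = 3.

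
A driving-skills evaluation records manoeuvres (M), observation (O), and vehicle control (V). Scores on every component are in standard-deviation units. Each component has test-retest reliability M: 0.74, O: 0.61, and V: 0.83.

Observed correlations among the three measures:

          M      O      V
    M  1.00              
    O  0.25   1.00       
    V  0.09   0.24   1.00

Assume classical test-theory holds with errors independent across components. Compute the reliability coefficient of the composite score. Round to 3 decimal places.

Var(M+O+V) = 3 + 2·[0.25 + 0.09 + 0.24] = 3 + 1.16 = 4.16.
Under uncorrelated errors the observed covariances equal the true-score covariances, so only the own-variance terms attenuate.
True-score variance = [0.74 + 0.61 + 0.83] + 1.16 = 2.18 + 1.16 = 3.34.
Reliability = 3.34 / 4.16 = 0.803.

0.803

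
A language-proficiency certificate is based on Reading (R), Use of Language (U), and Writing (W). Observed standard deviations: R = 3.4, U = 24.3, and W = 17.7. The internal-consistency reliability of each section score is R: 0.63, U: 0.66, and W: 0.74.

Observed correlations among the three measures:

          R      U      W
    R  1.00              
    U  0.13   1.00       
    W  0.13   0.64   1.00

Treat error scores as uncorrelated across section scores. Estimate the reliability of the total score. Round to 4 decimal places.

0.8094

Var(R+U+W) = 3.4² + 24.3² + 17.7² + 2·[3.4·24.3·0.13 + 3.4·17.7·0.13 + 24.3·17.7·0.64] = 915.34 + 587.669 = 1503.01.
Because errors are independent across components, Cov(Tᵢ,Tⱼ) = Cov(Xᵢ,Xⱼ); the off-diagonal part of the true-score variance is the same as above.
True-score variance = [3.4²·0.63 + 24.3²·0.66 + 17.7²·0.74] + 587.669 = 628.841 + 587.669 = 1216.51.
Reliability = 1216.51 / 1503.01 = 0.8094.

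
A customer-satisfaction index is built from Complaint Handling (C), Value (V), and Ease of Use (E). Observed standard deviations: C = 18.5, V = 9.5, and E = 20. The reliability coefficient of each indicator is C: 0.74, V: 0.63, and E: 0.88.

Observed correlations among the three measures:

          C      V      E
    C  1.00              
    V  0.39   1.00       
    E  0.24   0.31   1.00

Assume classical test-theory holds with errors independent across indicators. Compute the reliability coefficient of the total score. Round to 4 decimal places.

0.8653

Var(C+V+E) = 18.5² + 9.5² + 20² + 2·[18.5·9.5·0.39 + 18.5·20·0.24 + 9.5·20·0.31] = 832.5 + 432.485 = 1264.99.
Because errors are independent across components, Cov(Tᵢ,Tⱼ) = Cov(Xᵢ,Xⱼ); the off-diagonal part of the true-score variance is the same as above.
True-score variance = [18.5²·0.74 + 9.5²·0.63 + 20²·0.88] + 432.485 = 662.122 + 432.485 = 1094.61.
Reliability = 1094.61 / 1264.99 = 0.8653.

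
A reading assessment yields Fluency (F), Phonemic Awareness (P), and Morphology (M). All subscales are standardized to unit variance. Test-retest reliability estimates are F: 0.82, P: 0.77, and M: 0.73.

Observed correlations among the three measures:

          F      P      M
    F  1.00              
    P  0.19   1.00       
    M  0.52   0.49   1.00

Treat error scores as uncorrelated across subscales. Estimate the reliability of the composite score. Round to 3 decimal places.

0.874

Var(F+P+M) = 3 + 2·[0.19 + 0.52 + 0.49] = 3 + 2.4 = 5.4.
With uncorrelated errors the cross-covariances are all true-score covariance, so they carry over unchanged; only the diagonal terms shrink to ρᵢσᵢ².
True-score variance = [0.82 + 0.77 + 0.73] + 2.4 = 2.32 + 2.4 = 4.72.
Reliability = 4.72 / 5.4 = 0.874.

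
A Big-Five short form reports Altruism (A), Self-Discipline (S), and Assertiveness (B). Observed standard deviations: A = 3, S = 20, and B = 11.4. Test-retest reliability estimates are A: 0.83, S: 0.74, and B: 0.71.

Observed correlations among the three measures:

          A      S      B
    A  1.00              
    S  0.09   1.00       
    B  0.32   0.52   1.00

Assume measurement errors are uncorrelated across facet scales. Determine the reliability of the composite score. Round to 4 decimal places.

Var(A+S+B) = 3² + 20² + 11.4² + 2·[3·20·0.09 + 3·11.4·0.32 + 20·11.4·0.52] = 538.96 + 269.808 = 808.768.
Under uncorrelated errors the observed covariances equal the true-score covariances, so only the own-variance terms attenuate.
True-score variance = [3²·0.83 + 20²·0.74 + 11.4²·0.71] + 269.808 = 395.742 + 269.808 = 665.55.
Reliability = 665.55 / 808.768 = 0.8229.

0.8229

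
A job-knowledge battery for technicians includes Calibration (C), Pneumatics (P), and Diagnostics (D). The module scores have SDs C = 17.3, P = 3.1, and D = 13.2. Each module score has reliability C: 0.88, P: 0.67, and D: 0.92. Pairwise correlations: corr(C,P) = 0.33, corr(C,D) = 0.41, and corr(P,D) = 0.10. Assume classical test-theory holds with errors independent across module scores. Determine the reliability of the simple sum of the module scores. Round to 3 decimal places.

0.926

Var(C+P+D) = 17.3² + 3.1² + 13.2² + 2·[17.3·3.1·0.33 + 17.3·13.2·0.41 + 3.1·13.2·0.10] = 483.14 + 230.835 = 713.975.
Because errors are independent across components, Cov(Tᵢ,Tⱼ) = Cov(Xᵢ,Xⱼ); the off-diagonal part of the true-score variance is the same as above.
True-score variance = [17.3²·0.88 + 3.1²·0.67 + 13.2²·0.92] + 230.835 = 430.115 + 230.835 = 660.95.
Reliability = 660.95 / 713.975 = 0.926.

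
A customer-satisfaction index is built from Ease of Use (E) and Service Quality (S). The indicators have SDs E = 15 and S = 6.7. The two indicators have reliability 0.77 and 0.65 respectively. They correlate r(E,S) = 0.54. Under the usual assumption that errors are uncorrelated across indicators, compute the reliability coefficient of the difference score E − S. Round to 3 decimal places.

0.582

Var(E−S) = 15² + 6.7² − 2·15·6.7·0.54 = 269.89 − 108.54 = 161.35.
Because errors are independent across components, Cov(Tᵢ,Tⱼ) = Cov(Xᵢ,Xⱼ); the off-diagonal part of the true-score variance is the same as above.
True-score variance = [15²·0.77 + 6.7²·0.65] − 108.54 = 202.428 − 108.54 = 93.8885.
Reliability = 93.8885 / 161.35 = 0.582.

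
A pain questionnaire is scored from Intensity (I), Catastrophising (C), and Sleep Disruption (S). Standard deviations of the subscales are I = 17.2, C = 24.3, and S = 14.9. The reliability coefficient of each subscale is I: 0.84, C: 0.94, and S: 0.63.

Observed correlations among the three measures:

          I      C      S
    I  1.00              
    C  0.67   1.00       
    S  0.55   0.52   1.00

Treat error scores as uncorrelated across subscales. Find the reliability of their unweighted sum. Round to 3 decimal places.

Var(I+C+S) = 17.2² + 24.3² + 14.9² + 2·[17.2·24.3·0.67 + 17.2·14.9·0.55 + 24.3·14.9·0.52] = 1108.34 + 1218.53 = 2326.87.
Under uncorrelated errors the observed covariances equal the true-score covariances, so only the own-variance terms attenuate.
True-score variance = [17.2²·0.84 + 24.3²·0.94 + 14.9²·0.63] + 1218.53 = 943.433 + 1218.53 = 2161.96.
Reliability = 2161.96 / 2326.87 = 0.929.

0.929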